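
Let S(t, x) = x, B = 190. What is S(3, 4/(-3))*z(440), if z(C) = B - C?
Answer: 1000/3 ≈ 333.33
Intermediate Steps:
z(C) = 190 - C
S(3, 4/(-3))*z(440) = (4/(-3))*(190 - 1*440) = (4*(-⅓))*(190 - 440) = -4/3*(-250) = 1000/3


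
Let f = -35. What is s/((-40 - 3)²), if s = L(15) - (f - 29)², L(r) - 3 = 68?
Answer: -4025/1849 ≈ -2.1769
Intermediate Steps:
L(r) = 71 (L(r) = 3 + 68 = 71)
s = -4025 (s = 71 - (-35 - 29)² = 71 - 1*(-64)² = 71 - 1*4096 = 71 - 4096 = -4025)
s/((-40 - 3)²) = -4025/(-40 - 3)² = -4025/((-43)²) = -4025/1849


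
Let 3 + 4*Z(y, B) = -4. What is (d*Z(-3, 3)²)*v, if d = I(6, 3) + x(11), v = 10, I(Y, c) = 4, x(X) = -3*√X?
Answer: 245/2 - 735*√11/8 ≈ -182.21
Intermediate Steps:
Z(y, B) = -7/4 (Z(y, B) = -¾ + (¼)*(-4) = -¾ - 1 = -7/4)
d = 4 - 3*√11 ≈ -5.9499
(d*Z(-3, 3)²)*v = ((4 - 3*√11)*(-7/4)²)*10 = ((4 - 3*√11)*(49/16))*10 = (49/4 - 147*√11/16)*10 = 245/2 - 735*√11/8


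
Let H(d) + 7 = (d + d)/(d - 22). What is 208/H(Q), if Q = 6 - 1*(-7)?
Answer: -1872/89 ≈ -21.034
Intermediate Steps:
Q = 13 (Q = 6 + 7 = 13)
H(d) = -7 + 2*d/(-22 + d) (H(d) = -7 + (d + d)/(d - 22) = -7 + (2*d)/(-22 + d) = -7 + 2*d/(-22 + d))
208/H(Q) = 208/(((154 - 5*13)/(-22 + 13))) = 208/(((154 - 65)/(-9))) = 208/((-1/9*89)) = 208/(-89/9) = 208*(-9/89) = -1872/89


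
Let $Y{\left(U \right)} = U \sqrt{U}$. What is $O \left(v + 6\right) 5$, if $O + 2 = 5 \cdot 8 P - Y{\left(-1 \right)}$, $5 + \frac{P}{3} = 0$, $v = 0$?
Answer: $-18060 + 30 i \approx -18060.0 + 30.0 i$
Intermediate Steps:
$P = -15$ ($P = -15 + 3 \cdot 0 = -15 + 0 = -15$)
$Y{\left(U \right)} = U^{\frac{3}{2}}$
$O = -602 + i$ ($O = -2 + \left(5 \cdot 8 \left(-15\right) - \left(-1\right)^{\frac{3}{2}}\right) = -2 + \left(40 \left(-15\right) - - i\right) = -2 - \left(600 - i\right) = -602 + i \approx -602.0 + 1.0 i$)
$O \left(v + 6\right) 5 = \left(-602 + i\right) \left(0 + 6\right) 5 = \left(-602 + i\right) 6 \cdot 5 = \left(-602 + i\right) 30 = -18060 + 30 i$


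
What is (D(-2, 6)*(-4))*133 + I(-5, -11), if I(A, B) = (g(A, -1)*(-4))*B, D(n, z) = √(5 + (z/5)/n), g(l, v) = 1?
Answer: 44 - 532*√110/5 ≈ -1071.9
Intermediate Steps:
D(n, z) = √(5 + z/(5*n)) (D(n, z) = √(5 + (z*(⅕))/n) = √(5 + (z/5)/n) = √(5 + z/(5*n)))
I(A, B) = -4*B (I(A, B) = (1*(-4))*B = -4*B)
(D(-2, 6)*(-4))*133 + I(-5, -11) = ((√(125 + 5*6/(-2))/5)*(-4))*133 - 4*(-11) = ((√(125 + 5*6*(-½))/5)*(-4))*133 + 44 = ((√(125 - 15)/5)*(-4))*133 + 44 = ((√110/5)*(-4))*133 + 44 = -4*√110/5*133 + 44 = -532*√110/5 + 44 = 44 - 532*√110/5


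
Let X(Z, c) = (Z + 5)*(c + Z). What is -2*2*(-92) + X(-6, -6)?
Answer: 380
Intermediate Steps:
X(Z, c) = (5 + Z)*(Z + c)
-2*2*(-92) + X(-6, -6) = -2*2*(-92) + ((-6)² + 5*(-6) + 5*(-6) - 6*(-6)) = -4*(-92) + (36 - 30 - 30 + 36) = 368 + 12 = 380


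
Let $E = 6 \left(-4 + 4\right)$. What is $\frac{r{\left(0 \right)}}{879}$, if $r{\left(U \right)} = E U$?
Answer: $0$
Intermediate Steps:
$E = 0$ ($E = 6 \cdot 0 = 0$)
$r{\left(U \right)} = 0$ ($r{\left(U \right)} = 0 U = 0$)
$\frac{r{\left(0 \right)}}{879} = \frac{0}{879} = 0 \cdot \frac{1}{879} = 0$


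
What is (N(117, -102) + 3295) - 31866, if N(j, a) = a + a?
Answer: -28775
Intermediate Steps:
N(j, a) = 2*a
(N(117, -102) + 3295) - 31866 = (2*(-102) + 3295) - 31866 = (-204 + 3295) - 31866 = 3091 - 31866 = -28775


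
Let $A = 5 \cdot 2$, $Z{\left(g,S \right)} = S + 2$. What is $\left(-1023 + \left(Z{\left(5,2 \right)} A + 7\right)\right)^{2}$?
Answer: $952576$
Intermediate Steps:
$Z{\left(g,S \right)} = 2 + S$
$A = 10$
$\left(-1023 + \left(Z{\left(5,2 \right)} A + 7\right)\right)^{2} = \left(-1023 + \left(\left(2 + 2\right) 10 + 7\right)\right)^{2} = \left(-1023 + \left(4 \cdot 10 + 7\right)\right)^{2} = \left(-1023 + \left(40 + 7\right)\right)^{2} = \left(-1023 + 47\right)^{2} = \left(-976\right)^{2} = 952576$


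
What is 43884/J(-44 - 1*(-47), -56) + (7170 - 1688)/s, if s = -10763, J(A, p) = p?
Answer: -118157621/150682 ≈ -784.15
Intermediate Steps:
43884/J(-44 - 1*(-47), -56) + (7170 - 1688)/s = 43884/(-56) + (7170 - 1688)/(-10763) = 43884*(-1/56) + 5482*(-1/10763) = -10971/14 - 5482/10763 = -118157621/150682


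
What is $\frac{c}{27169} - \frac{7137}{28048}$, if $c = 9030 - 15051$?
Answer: $- \frac{362782161}{762036112} \approx -0.47607$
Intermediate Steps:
$c = -6021$ ($c = 9030 - 15051 = -6021$)
$\frac{c}{27169} - \frac{7137}{28048} = - \frac{6021}{27169} - \frac{7137}{28048} = - \frac{362782161}{762036112}$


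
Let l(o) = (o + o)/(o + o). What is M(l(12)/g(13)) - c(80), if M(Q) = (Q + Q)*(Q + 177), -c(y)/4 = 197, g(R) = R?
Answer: 137776/169 ≈ 815.24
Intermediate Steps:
c(y) = -788 (c(y) = -4*197 = -788)
l(o) = 1 (l(o) = (2*o)/((2*o)) = (2*o)*(1/(2*o)) = 1)
M(Q) = 2*Q*(177 + Q) (M(Q) = (2*Q)*(177 + Q) = 2*Q*(177 + Q))
M(l(12)/g(13)) - c(80) = 2*(1/13)*(177 + 1/13) - 1*(-788) = 2*(1*(1/13))*(177 + 1*(1/13)) + 788 = 2*(1/13)*(177 + 1/13) + 788 = 2*(1/13)*(2302/13) + 788 = 4604/169 + 788 = 137776/169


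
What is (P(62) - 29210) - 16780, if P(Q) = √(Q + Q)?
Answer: -45990 + 2*√31 ≈ -45979.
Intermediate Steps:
P(Q) = √2*√Q (P(Q) = √(2*Q) = √2*√Q)
(P(62) - 29210) - 16780 = (√2*√62 - 29210) - 16780 = (2*√31 - 29210) - 16780 = (-29210 + 2*√31) - 16780 = -45990 + 2*√31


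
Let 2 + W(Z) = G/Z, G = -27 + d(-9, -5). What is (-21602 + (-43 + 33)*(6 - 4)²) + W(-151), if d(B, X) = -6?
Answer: -3268211/151 ≈ -21644.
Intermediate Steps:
G = -33 (G = -27 - 6 = -33)
W(Z) = -2 - 33/Z
(-21602 + (-43 + 33)*(6 - 4)²) + W(-151) = (-21602 + (-43 + 33)*(6 - 4)²) + (-2 - 33/(-151)) = (-21602 - 10*2²) + (-2 - 33*(-1/151)) = (-21602 - 10*4) + (-2 + 33/151) = (-21602 - 40) - 269/151 = -21642 - 269/151 = -3268211/151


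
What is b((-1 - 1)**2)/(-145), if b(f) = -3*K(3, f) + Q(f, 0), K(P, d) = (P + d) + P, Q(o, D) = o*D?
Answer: 6/29 ≈ 0.20690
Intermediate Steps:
Q(o, D) = D*o
K(P, d) = d + 2*P
b(f) = -18 - 3*f (b(f) = -3*(f + 2*3) + 0*f = -3*(f + 6) + 0 = -3*(6 + f) + 0 = (-18 - 3*f) + 0 = -18 - 3*f)
b((-1 - 1)**2)/(-145) = (-18 - 3*(-1 - 1)**2)/(-145) = (-18 - 3*(-2)**2)*(-1/145) = (-18 - 3*4)*(-1/145) = (-18 - 12)*(-1/145) = -30*(-1/145) = 6/29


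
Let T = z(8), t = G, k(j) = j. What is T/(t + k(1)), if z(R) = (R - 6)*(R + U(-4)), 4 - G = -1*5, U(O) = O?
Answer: ⅘ ≈ 0.80000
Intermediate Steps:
G = 9 (G = 4 - (-1)*5 = 4 - 1*(-5) = 4 + 5 = 9)
t = 9
z(R) = (-6 + R)*(-4 + R) (z(R) = (R - 6)*(R - 4) = (-6 + R)*(-4 + R))
T = 8 (T = 24 + 8² - 10*8 = 24 + 64 - 80 = 8)
T/(t + k(1)) = 8/(9 + 1) = 8/10 = 8*(⅒) = ⅘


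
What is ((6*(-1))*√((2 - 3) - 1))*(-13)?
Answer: 78*I*√2 ≈ 110.31*I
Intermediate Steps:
((6*(-1))*√((2 - 3) - 1))*(-13) = -6*√(-1 - 1)*(-13) = -6*I*√2*(-13) = 78*I*√2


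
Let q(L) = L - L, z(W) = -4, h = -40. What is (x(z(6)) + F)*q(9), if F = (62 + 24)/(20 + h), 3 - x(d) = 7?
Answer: 0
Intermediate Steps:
x(d) = -4 (x(d) = 3 - 1*7 = 3 - 7 = -4)
q(L) = 0
F = -43/10 (F = (62 + 24)/(20 - 40) = 86/(-20) = 86*(-1/20) = -43/10 ≈ -4.3000)
(x(z(6)) + F)*q(9) = (-4 - 43/10)*0 = -83/10*0 = 0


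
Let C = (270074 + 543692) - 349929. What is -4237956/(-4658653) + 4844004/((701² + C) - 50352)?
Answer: 13200700409814/2107774939279 ≈ 6.2629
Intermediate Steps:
C = 463837 (C = 813766 - 349929 = 463837)
-4237956/(-4658653) + 4844004/((701² + C) - 50352) = -4237956/(-4658653) + 4844004/((701² + 463837) - 50352) = -4237956*(-1/4658653) + 4844004/((491401 + 463837) - 50352) = 4237956/4658653 + 4844004/(955238 - 50352) = 4237956/4658653 + 4844004/904886 = 4237956/4658653 + 4844004*(1/904886) = 4237956/4658653 + 2422002/452443 = 13200700409814/2107774939279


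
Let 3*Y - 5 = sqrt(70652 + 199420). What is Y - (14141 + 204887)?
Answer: -657079/3 + 22*sqrt(62) ≈ -2.1885e+5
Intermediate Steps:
Y = 5/3 + 22*sqrt(62) (Y = 5/3 + sqrt(70652 + 199420)/3 = 5/3 + sqrt(270072)/3 = 5/3 + (66*sqrt(62))/3 = 5/3 + 22*sqrt(62) ≈ 174.89)
Y - (14141 + 204887) = (5/3 + 22*sqrt(62)) - (14141 + 204887) = (5/3 + 22*sqrt(62)) - 1*219028 = (5/3 + 22*sqrt(62)) - 219028 = -657079/3 + 22*sqrt(62)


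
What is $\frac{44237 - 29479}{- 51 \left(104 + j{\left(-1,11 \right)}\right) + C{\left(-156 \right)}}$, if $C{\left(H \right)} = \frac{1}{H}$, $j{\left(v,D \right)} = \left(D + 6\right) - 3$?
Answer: $- \frac{2302248}{938809} \approx -2.4523$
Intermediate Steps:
$j{\left(v,D \right)} = 3 + D$ ($j{\left(v,D \right)} = \left(6 + D\right) - 3 = 3 + D$)
$\frac{44237 - 29479}{- 51 \left(104 + j{\left(-1,11 \right)}\right) + C{\left(-156 \right)}} = \frac{44237 - 29479}{- 51 \left(104 + \left(3 + 11\right)\right) + \frac{1}{-156}} = \frac{14758}{- 51 \left(104 + 14\right) - \frac{1}{156}} = \frac{14758}{\left(-51\right) 118 - \frac{1}{156}} = \frac{14758}{-6018 - \frac{1}{156}} = \frac{14758}{- \frac{938809}{156}} = 14758 \left(- \frac{156}{938809}\right) = - \frac{2302248}{938809}$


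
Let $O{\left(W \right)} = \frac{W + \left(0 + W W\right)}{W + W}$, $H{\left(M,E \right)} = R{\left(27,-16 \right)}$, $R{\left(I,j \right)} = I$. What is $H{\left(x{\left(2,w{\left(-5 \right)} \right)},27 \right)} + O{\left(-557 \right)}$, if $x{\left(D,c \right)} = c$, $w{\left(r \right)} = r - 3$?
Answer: $-251$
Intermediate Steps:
$w{\left(r \right)} = -3 + r$ ($w{\left(r \right)} = r - 3 = -3 + r$)
$H{\left(M,E \right)} = 27$
$O{\left(W \right)} = \frac{W + W^{2}}{2 W}$ ($O{\left(W \right)} = \frac{W + \left(0 + W^{2}\right)}{2 W} = \left(W + W^{2}\right) \frac{1}{2 W} = \frac{W + W^{2}}{2 W}$)
$H{\left(x{\left(2,w{\left(-5 \right)} \right)},27 \right)} + O{\left(-557 \right)} = 27 + \left(\frac{1}{2} + \frac{1}{2} \left(-557\right)\right) = 27 + \left(\frac{1}{2} - \frac{557}{2}\right) = 27 - 278 = -251$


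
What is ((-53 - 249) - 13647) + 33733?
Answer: 19784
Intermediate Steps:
((-53 - 249) - 13647) + 33733 = (-302 - 13647) + 33733 = -13949 + 33733 = 19784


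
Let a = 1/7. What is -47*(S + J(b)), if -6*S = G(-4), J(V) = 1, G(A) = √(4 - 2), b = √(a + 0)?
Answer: -47 + 47*√2/6 ≈ -35.922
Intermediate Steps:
a = ⅐ ≈ 0.14286
b = √7/7 (b = √(⅐ + 0) = √(⅐) = √7/7 ≈ 0.37796)
G(A) = √2
S = -√2/6 ≈ -0.23570
-47*(S + J(b)) = -47*(-√2/6 + 1) = -47*(1 - √2/6) = -47 + 47*√2/6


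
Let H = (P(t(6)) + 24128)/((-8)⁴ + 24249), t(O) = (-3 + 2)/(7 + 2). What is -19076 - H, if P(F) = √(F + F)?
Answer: -540733348/28345 - I*√2/85035 ≈ -19077.0 - 1.6631e-5*I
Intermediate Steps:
t(O) = -⅑ (t(O) = -1/9 = -1*⅑ = -⅑)
P(F) = √2*√F (P(F) = √(2*F) = √2*√F)
H = 24128/28345 + I*√2/85035 (H = (√2*√(-⅑) + 24128)/((-8)⁴ + 24249) = (√2*(I/3) + 24128)/(4096 + 24249) = (I*√2/3 + 24128)/28345 = (24128 + I*√2/3)*(1/28345) = 24128/28345 + I*√2/85035 ≈ 0.85123 + 1.6631e-5*I)
-19076 - H = -19076 - (24128/28345 + I*√2/85035) = -19076 + (-24128/28345 - I*√2/85035) = -540733348/28345 - I*√2/85035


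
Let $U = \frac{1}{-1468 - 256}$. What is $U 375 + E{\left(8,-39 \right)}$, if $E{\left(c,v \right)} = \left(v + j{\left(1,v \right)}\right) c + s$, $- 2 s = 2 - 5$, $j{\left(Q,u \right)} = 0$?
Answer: $- \frac{535677}{1724} \approx -310.72$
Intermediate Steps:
$s = \frac{3}{2}$ ($s = - \frac{2 - 5}{2} = \left(- \frac{1}{2}\right) \left(-3\right) = \frac{3}{2} \approx 1.5$)
$E{\left(c,v \right)} = \frac{3}{2} + c v$ ($E{\left(c,v \right)} = \left(v + 0\right) c + \frac{3}{2} = v c + \frac{3}{2} = c v + \frac{3}{2} = \frac{3}{2} + c v$)
$U = - \frac{1}{1724}$ ($U = \frac{1}{-1724} = - \frac{1}{1724} \approx -0.00058005$)
$U 375 + E{\left(8,-39 \right)} = \left(- \frac{1}{1724}\right) 375 + \left(\frac{3}{2} + 8 \left(-39\right)\right) = - \frac{375}{1724} + \left(\frac{3}{2} - 312\right) = - \frac{375}{1724} - \frac{621}{2} = - \frac{535677}{1724}$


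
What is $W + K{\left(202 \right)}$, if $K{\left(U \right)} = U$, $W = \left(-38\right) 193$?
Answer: $-7132$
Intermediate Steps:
$W = -7334$
$W + K{\left(202 \right)} = -7334 + 202 = -7132$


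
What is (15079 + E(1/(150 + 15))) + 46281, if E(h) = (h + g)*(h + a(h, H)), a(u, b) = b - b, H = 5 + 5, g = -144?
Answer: 1670502241/27225 ≈ 61359.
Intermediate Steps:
H = 10
a(u, b) = 0
E(h) = h*(-144 + h) (E(h) = (h - 144)*(h + 0) = (-144 + h)*h = h*(-144 + h))
(15079 + E(1/(150 + 15))) + 46281 = (15079 + (-144 + 1/(150 + 15))/(150 + 15)) + 46281 = (15079 + (-144 + 1/165)/165) + 46281 = (15079 + (1/165)*(-23759/165)) + 46281 = (15079 - 23759/27225) + 46281 = 410502016/27225 + 46281 = 1670502241/27225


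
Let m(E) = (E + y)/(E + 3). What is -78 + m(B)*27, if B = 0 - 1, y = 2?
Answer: -129/2 ≈ -64.500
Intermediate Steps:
B = -1
m(E) = (2 + E)/(3 + E) (m(E) = (E + 2)/(E + 3) = (2 + E)/(3 + E))
-78 + m(B)*27 = -78 + ((2 - 1)/(3 - 1))*27 = -78 + (1/2)*27 = -78 + 27/2 = -129/2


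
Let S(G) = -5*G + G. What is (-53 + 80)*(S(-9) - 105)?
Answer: -1863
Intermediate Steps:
S(G) = -4*G
(-53 + 80)*(S(-9) - 105) = (-53 + 80)*(-4*(-9) - 105) = 27*(36 - 105) = 27*(-69) = -1863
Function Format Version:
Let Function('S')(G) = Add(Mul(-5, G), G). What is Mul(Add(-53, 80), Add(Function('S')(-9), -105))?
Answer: -1863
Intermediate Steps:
Function('S')(G) = Mul(-4, G)
Mul(Add(-53, 80), Add(Function('S')(-9), -105)) = Mul(Add(-53, 80), Add(Mul(-4, -9), -105)) = Mul(27, Add(36, -105)) = Mul(27, -69) = -1863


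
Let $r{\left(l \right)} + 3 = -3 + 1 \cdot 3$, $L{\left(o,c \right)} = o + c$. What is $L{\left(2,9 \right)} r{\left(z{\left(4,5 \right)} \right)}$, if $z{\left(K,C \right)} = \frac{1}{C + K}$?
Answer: $-33$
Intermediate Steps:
$L{\left(o,c \right)} = c + o$
$r{\left(l \right)} = -3$ ($r{\left(l \right)} = -3 + \left(-3 + 1 \cdot 3\right) = -3 + \left(-3 + 3\right) = -3 + 0 = -3$)
$L{\left(2,9 \right)} r{\left(z{\left(4,5 \right)} \right)} = \left(9 + 2\right) \left(-3\right) = 11 \left(-3\right) = -33$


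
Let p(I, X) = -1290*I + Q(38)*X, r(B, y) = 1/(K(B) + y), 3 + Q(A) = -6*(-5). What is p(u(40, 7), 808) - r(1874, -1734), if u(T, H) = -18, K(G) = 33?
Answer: 76606237/1701 ≈ 45036.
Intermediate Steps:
Q(A) = 27 (Q(A) = -3 - 6*(-5) = -3 + 30 = 27)
r(B, y) = 1/(33 + y)
p(I, X) = -1290*I + 27*X
p(u(40, 7), 808) - r(1874, -1734) = (-1290*(-18) + 27*808) - 1/(33 - 1734) = (23220 + 21816) - 1/(-1701) = 45036 - 1*(-1/1701) = 45036 + 1/1701 = 76606237/1701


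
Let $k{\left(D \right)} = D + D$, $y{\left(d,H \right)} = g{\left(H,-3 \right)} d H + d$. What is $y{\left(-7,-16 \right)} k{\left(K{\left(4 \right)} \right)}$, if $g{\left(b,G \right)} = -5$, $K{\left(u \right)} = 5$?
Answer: $-5670$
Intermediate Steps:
$y{\left(d,H \right)} = d - 5 H d$ ($y{\left(d,H \right)} = - 5 d H + d = - 5 H d + d = d - 5 H d$)
$k{\left(D \right)} = 2 D$
$y{\left(-7,-16 \right)} k{\left(K{\left(4 \right)} \right)} = - 7 \left(1 - -80\right) 2 \cdot 5 = - 7 \left(1 + 80\right) 10 = \left(-7\right) 81 \cdot 10 = \left(-567\right) 10 = -5670$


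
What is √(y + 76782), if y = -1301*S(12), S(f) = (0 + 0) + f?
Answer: √61170 ≈ 247.33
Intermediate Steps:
S(f) = f (S(f) = 0 + f = f)
y = -15612 (y = -1301*12 = -15612)
√(y + 76782) = √(-15612 + 76782) = √61170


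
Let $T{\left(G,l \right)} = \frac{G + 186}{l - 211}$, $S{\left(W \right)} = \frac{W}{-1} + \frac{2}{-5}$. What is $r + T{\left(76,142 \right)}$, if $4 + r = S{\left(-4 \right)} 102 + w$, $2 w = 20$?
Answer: $\frac{127444}{345} \approx 369.4$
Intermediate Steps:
$w = 10$ ($w = \frac{1}{2} \cdot 20 = 10$)
$S{\left(W \right)} = - \frac{2}{5} - W$ ($S{\left(W \right)} = W \left(-1\right) + 2 \left(- \frac{1}{5}\right) = - W - \frac{2}{5} = - \frac{2}{5} - W$)
$T{\left(G,l \right)} = \frac{186 + G}{-211 + l}$
$r = \frac{1866}{5}$ ($r = -4 + \left(\left(- \frac{2}{5} - -4\right) 102 + 10\right) = -4 + \left(\left(- \frac{2}{5} + 4\right) 102 + 10\right) = -4 + \left(\frac{18}{5} \cdot 102 + 10\right) = -4 + \left(\frac{1836}{5} + 10\right) = -4 + \frac{1886}{5} = \frac{1866}{5} \approx 373.2$)
$r + T{\left(76,142 \right)} = \frac{1866}{5} + \frac{186 + 76}{-211 + 142} = \frac{1866}{5} + \frac{1}{-69} \cdot 262 = \frac{1866}{5} - \frac{262}{69} = \frac{127444}{345}$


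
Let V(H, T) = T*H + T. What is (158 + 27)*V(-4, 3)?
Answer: -1665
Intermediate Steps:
V(H, T) = T + H*T (V(H, T) = H*T + T = T + H*T)
(158 + 27)*V(-4, 3) = (158 + 27)*(3*(1 - 4)) = 185*(3*(-3)) = 185*(-9) = -1665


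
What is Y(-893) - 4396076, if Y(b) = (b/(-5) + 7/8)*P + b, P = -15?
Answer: -35197289/8 ≈ -4.3997e+6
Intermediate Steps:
Y(b) = -105/8 + 4*b (Y(b) = (b/(-5) + 7/8)*(-15) + b = (b*(-1/5) + 7*(1/8))*(-15) + b = (-b/5 + 7/8)*(-15) + b = (7/8 - b/5)*(-15) + b = (-105/8 + 3*b) + b = -105/8 + 4*b)
Y(-893) - 4396076 = (-105/8 + 4*(-893)) - 4396076 = (-105/8 - 3572) - 4396076 = -28681/8 - 4396076 = -35197289/8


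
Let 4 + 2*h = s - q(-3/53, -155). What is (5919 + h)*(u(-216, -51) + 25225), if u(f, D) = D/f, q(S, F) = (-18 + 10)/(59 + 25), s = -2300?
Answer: 45454462859/378 ≈ 1.2025e+8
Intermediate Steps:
q(S, F) = -2/21 (q(S, F) = -8/84 = -8*1/84 = -2/21)
h = -24191/21 (h = -2 + (-2300 - 1*(-2/21))/2 = -2 + (-2300 + 2/21)/2 = -2 + (½)*(-48298/21) = -2 - 24149/21 = -24191/21 ≈ -1152.0)
(5919 + h)*(u(-216, -51) + 25225) = (5919 - 24191/21)*(-51/(-216) + 25225) = 100108*(-51*(-1/216) + 25225)/21 = 100108*(17/72 + 25225)/21 = (100108/21)*(1816217/72) = 45454462859/378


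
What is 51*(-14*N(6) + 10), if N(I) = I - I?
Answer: 510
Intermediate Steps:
N(I) = 0
51*(-14*N(6) + 10) = 51*(-14*0 + 10) = 51*(0 + 10) = 51*10 = 510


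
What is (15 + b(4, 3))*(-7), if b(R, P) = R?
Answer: -133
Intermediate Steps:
(15 + b(4, 3))*(-7) = (15 + 4)*(-7) = 19*(-7) = -133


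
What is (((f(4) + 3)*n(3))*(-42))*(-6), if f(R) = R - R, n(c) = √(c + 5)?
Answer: 1512*√2 ≈ 2138.3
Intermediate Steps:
n(c) = √(5 + c)
f(R) = 0
(((f(4) + 3)*n(3))*(-42))*(-6) = (((0 + 3)*√(5 + 3))*(-42))*(-6) = ((3*√8)*(-42))*(-6) = ((3*(2*√2))*(-42))*(-6) = ((6*√2)*(-42))*(-6) = -252*√2*(-6) = 1512*√2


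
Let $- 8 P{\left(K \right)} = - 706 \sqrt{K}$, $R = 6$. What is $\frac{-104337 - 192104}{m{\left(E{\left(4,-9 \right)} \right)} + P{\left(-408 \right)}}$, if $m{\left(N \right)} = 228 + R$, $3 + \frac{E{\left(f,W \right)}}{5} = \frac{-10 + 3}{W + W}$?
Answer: $- \frac{46244796}{2154857} + \frac{104643673 i \sqrt{102}}{6464571} \approx -21.461 + 163.48 i$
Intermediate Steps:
$E{\left(f,W \right)} = -15 - \frac{35}{2 W}$ ($E{\left(f,W \right)} = -15 + 5 \frac{-10 + 3}{W + W} = -15 + 5 \left(- \frac{7}{2 W}\right) = -15 - \frac{35}{2 W}$)
$m{\left(N \right)} = 234$ ($m{\left(N \right)} = 228 + 6 = 234$)
$P{\left(K \right)} = \frac{353 \sqrt{K}}{4}$ ($P{\left(K \right)} = - \frac{\left(-706\right) \sqrt{K}}{8} = \frac{353 \sqrt{K}}{4}$)
$\frac{-104337 - 192104}{m{\left(E{\left(4,-9 \right)} \right)} + P{\left(-408 \right)}} = \frac{-104337 - 192104}{234 + \frac{353 \sqrt{-408}}{4}} = - \frac{296441}{234 + \frac{353 \cdot 2 i \sqrt{102}}{4}} = - \frac{296441}{234 + \frac{353 i \sqrt{102}}{2}}$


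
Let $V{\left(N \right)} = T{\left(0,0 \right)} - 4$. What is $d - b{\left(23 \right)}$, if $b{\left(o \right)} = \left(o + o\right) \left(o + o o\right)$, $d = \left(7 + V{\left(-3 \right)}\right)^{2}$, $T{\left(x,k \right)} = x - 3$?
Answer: $-25392$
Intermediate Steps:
$T{\left(x,k \right)} = -3 + x$
$V{\left(N \right)} = -7$ ($V{\left(N \right)} = \left(-3 + 0\right) - 4 = -3 - 4 = -7$)
$d = 0$ ($d = \left(7 - 7\right)^{2} = 0^{2} = 0$)
$b{\left(o \right)} = 2 o \left(o + o^{2}\right)$
$d - b{\left(23 \right)} = 0 - 2 \cdot 23^{2} \left(1 + 23\right) = 0 - 2 \cdot 529 \cdot 24 = 0 - 25392 = -25392$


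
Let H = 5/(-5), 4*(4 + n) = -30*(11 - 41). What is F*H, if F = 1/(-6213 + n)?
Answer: 1/5992 ≈ 0.00016689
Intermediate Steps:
n = 221 (n = -4 + (-30*(11 - 41))/4 = -4 + (-30*(-30))/4 = -4 + (1/4)*900 = -4 + 225 = 221)
H = -1 (H = 5*(-1/5) = -1)
F = -1/5992 (F = 1/(-6213 + 221) = 1/(-5992) = -1/5992 ≈ -0.00016689)
F*H = -1/5992*(-1) = 1/5992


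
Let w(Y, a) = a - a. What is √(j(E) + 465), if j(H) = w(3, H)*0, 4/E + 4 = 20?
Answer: √465 ≈ 21.564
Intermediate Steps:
E = ¼ (E = 4/(-4 + 20) = 4/16 = 4*(1/16) = ¼ ≈ 0.25000)
w(Y, a) = 0
j(H) = 0 (j(H) = 0*0 = 0)
√(j(E) + 465) = √(0 + 465) = √465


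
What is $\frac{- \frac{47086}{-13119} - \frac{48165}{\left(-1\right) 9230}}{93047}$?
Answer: $\frac{16407391}{173337070206} \approx 9.4656 \cdot 10^{-5}$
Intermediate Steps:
$\frac{- \frac{47086}{-13119} - \frac{48165}{\left(-1\right) 9230}}{93047} = \left(\left(-47086\right) \left(- \frac{1}{13119}\right) - \frac{48165}{-9230}\right) \frac{1}{93047} = \left(\frac{47086}{13119} - - \frac{741}{142}\right) \frac{1}{93047} = \left(\frac{47086}{13119} + \frac{741}{142}\right) \frac{1}{93047} = \frac{16407391}{1862898} \cdot \frac{1}{93047} = \frac{16407391}{173337070206}$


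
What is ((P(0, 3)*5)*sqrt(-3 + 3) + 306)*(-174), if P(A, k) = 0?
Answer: -53244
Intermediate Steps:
((P(0, 3)*5)*sqrt(-3 + 3) + 306)*(-174) = ((0*5)*sqrt(-3 + 3) + 306)*(-174) = (0*sqrt(0) + 306)*(-174) = (0*0 + 306)*(-174) = (0 + 306)*(-174) = 306*(-174) = -53244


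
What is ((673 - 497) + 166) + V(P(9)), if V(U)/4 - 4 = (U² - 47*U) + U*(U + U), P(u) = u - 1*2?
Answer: -370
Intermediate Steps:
P(u) = -2 + u (P(u) = u - 2 = -2 + u)
V(U) = 16 - 188*U + 12*U² (V(U) = 16 + 4*((U² - 47*U) + U*(U + U)) = 16 + 4*((U² - 47*U) + U*(2*U)) = 16 + 4*((U² - 47*U) + 2*U²) = 16 + 4*(-47*U + 3*U²) = 16 + (-188*U + 12*U²) = 16 - 188*U + 12*U²)
((673 - 497) + 166) + V(P(9)) = ((673 - 497) + 166) + (16 - 188*(-2 + 9) + 12*(-2 + 9)²) = (176 + 166) + (16 - 188*7 + 12*7²) = 342 + (16 - 1316 + 12*49) = 342 + (16 - 1316 + 588) = 342 - 712 = -370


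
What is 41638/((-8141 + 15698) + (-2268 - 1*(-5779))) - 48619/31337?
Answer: 383347457/173418958 ≈ 2.2105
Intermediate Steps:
41638/((-8141 + 15698) + (-2268 - 1*(-5779))) - 48619/31337 = 41638/(7557 + (-2268 + 5779)) - 48619*1/31337 = 41638/(7557 + 3511) - 48619/31337 = 41638/11068 - 48619/31337 = 41638*(1/11068) - 48619/31337 = 20819/5534 - 48619/31337 = 383347457/173418958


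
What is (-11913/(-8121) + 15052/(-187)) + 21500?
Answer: 10843490313/506209 ≈ 21421.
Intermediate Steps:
(-11913/(-8121) + 15052/(-187)) + 21500 = (-11913*(-1/8121) + 15052*(-1/187)) + 21500 = (3971/2707 - 15052/187) + 21500 = -40003187/506209 + 21500 = 10843490313/506209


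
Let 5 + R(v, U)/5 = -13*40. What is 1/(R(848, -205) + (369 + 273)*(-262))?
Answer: -1/170829 ≈ -5.8538e-6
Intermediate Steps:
R(v, U) = -2625 (R(v, U) = -25 + 5*(-13*40) = -25 + 5*(-520) = -25 - 2600 = -2625)
1/(R(848, -205) + (369 + 273)*(-262)) = 1/(-2625 + (369 + 273)*(-262)) = 1/(-2625 + 642*(-262)) = 1/(-2625 - 168204) = 1/(-170829) = -1/170829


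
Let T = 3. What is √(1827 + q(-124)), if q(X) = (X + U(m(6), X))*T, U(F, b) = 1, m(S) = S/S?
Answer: 27*√2 ≈ 38.184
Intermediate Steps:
m(S) = 1
q(X) = 3 + 3*X (q(X) = (X + 1)*3 = (1 + X)*3 = 3 + 3*X)
√(1827 + q(-124)) = √(1827 + (3 + 3*(-124))) = √(1827 + (3 - 372)) = √(1827 - 369) = √1458 = 27*√2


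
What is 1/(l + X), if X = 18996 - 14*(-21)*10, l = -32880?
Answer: -1/10944 ≈ -9.1374e-5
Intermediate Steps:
X = 21936 (X = 18996 - (-294)*10 = 18996 - 1*(-2940) = 18996 + 2940 = 21936)
1/(l + X) = 1/(-32880 + 21936) = 1/(-10944) = -1/10944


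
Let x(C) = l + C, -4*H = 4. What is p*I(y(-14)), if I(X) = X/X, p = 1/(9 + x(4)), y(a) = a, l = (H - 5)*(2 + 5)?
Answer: -1/29 ≈ -0.034483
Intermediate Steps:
H = -1 (H = -¼*4 = -1)
l = -42 (l = (-1 - 5)*(2 + 5) = -6*7 = -42)
x(C) = -42 + C
p = -1/29 (p = 1/(9 + (-42 + 4)) = 1/(9 - 38) = 1/(-29) = -1/29 ≈ -0.034483)
I(X) = 1
p*I(y(-14)) = -1/29*1 = -1/29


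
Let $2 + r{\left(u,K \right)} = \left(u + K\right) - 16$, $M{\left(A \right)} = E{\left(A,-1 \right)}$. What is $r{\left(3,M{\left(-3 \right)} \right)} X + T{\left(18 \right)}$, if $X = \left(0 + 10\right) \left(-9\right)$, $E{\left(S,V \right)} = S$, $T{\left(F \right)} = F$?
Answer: $1638$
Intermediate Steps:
$M{\left(A \right)} = A$
$r{\left(u,K \right)} = -18 + K + u$ ($r{\left(u,K \right)} = -2 - \left(16 - K - u\right) = -2 + \left(-16 + K + u\right) = -18 + K + u$)
$X = -90$ ($X = 10 \left(-9\right) = -90$)
$r{\left(3,M{\left(-3 \right)} \right)} X + T{\left(18 \right)} = \left(-18 - 3 + 3\right) \left(-90\right) + 18 = \left(-18\right) \left(-90\right) + 18 = 1620 + 18 = 1638$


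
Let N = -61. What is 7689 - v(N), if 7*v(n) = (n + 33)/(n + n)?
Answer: 469027/61 ≈ 7689.0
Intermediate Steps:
v(n) = (33 + n)/(14*n) (v(n) = ((n + 33)/(n + n))/7 = ((33 + n)/((2*n)))/7 = ((33 + n)*(1/(2*n)))/7 = ((33 + n)/(2*n))/7 = (33 + n)/(14*n))
7689 - v(N) = 7689 - (33 - 61)/(14*(-61)) = 7689 - (-1)*(-28)/(14*61) = 7689 - 1*2/61 = 7689 - 2/61 = 469027/61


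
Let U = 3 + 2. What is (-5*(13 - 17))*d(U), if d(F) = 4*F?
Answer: 400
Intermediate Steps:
U = 5
(-5*(13 - 17))*d(U) = (-5*(13 - 17))*(4*5) = -5*(-4)*20 = 20*20 = 400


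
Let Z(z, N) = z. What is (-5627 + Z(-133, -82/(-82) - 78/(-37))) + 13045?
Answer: 7285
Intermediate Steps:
(-5627 + Z(-133, -82/(-82) - 78/(-37))) + 13045 = (-5627 - 133) + 13045 = -5760 + 13045 = 7285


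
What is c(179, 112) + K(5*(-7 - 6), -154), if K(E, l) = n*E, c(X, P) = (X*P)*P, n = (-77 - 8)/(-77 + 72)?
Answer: 2244271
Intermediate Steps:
n = 17 (n = -85/(-5) = -85*(-1/5) = 17)
c(X, P) = X*P**2 (c(X, P) = (P*X)*P = X*P**2)
K(E, l) = 17*E
c(179, 112) + K(5*(-7 - 6), -154) = 179*112**2 + 17*(5*(-7 - 6)) = 179*12544 + 17*(5*(-13)) = 2245376 + 17*(-65) = 2245376 - 1105 = 2244271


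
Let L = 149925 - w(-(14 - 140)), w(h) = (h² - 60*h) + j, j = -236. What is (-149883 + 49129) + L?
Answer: 41091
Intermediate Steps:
w(h) = -236 + h² - 60*h (w(h) = (h² - 60*h) - 236 = -236 + h² - 60*h)
L = 141845 (L = 149925 - (-236 + (-(14 - 140))² - (-60)*(14 - 140)) = 149925 - (-236 + (-1*(-126))² - (-60)*(-126)) = 149925 - (-236 + 126² - 60*126) = 149925 - (-236 + 15876 - 7560) = 149925 - 1*8080 = 149925 - 8080 = 141845)
(-149883 + 49129) + L = (-149883 + 49129) + 141845 = -100754 + 141845 = 41091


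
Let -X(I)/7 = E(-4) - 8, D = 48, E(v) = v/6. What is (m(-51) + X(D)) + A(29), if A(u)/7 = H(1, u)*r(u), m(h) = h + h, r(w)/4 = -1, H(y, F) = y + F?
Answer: -2644/3 ≈ -881.33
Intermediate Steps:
H(y, F) = F + y
E(v) = v/6 (E(v) = v*(⅙) = v/6)
r(w) = -4 (r(w) = 4*(-1) = -4)
m(h) = 2*h
A(u) = -28 - 28*u (A(u) = 7*((u + 1)*(-4)) = 7*((1 + u)*(-4)) = 7*(-4 - 4*u) = -28 - 28*u)
X(I) = 182/3 (X(I) = -7*((⅙)*(-4) - 8) = -7*(-⅔ - 8) = -7*(-26/3) = 182/3)
(m(-51) + X(D)) + A(29) = (2*(-51) + 182/3) + (-28 - 28*29) = (-102 + 182/3) + (-28 - 812) = -124/3 - 840 = -2644/3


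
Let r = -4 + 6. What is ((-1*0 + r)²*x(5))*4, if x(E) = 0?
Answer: 0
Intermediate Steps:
r = 2
((-1*0 + r)²*x(5))*4 = ((-1*0 + 2)²*0)*4 = ((0 + 2)²*0)*4 = (2²*0)*4 = (4*0)*4 = 0*4 = 0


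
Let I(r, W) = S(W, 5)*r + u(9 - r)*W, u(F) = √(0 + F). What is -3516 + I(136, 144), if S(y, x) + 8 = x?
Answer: -3924 + 144*I*√127 ≈ -3924.0 + 1622.8*I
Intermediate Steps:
u(F) = √F
S(y, x) = -8 + x
I(r, W) = -3*r + W*√(9 - r) (I(r, W) = (-8 + 5)*r + √(9 - r)*W = -3*r + W*√(9 - r))
-3516 + I(136, 144) = -3516 + (-3*136 + 144*√(9 - 1*136)) = -3516 + (-408 + 144*√(9 - 136)) = -3516 + (-408 + 144*√(-127)) = -3516 + (-408 + 144*(I*√127)) = -3516 + (-408 + 144*I*√127) = -3924 + 144*I*√127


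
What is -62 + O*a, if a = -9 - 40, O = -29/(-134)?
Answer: -9729/134 ≈ -72.604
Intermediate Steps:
O = 29/134 (O = -29*(-1/134) = 29/134 ≈ 0.21642)
a = -49
-62 + O*a = -62 + (29/134)*(-49) = -62 - 1421/134 = -9729/134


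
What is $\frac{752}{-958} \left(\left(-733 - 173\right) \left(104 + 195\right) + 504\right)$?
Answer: $\frac{101666640}{479} \approx 2.1225 \cdot 10^{5}$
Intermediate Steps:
$\frac{752}{-958} \left(\left(-733 - 173\right) \left(104 + 195\right) + 504\right) = 752 \left(- \frac{1}{958}\right) \left(\left(-906\right) 299 + 504\right) = - \frac{376 \left(-270894 + 504\right)}{479} = \left(- \frac{376}{479}\right) \left(-270390\right) = \frac{101666640}{479}$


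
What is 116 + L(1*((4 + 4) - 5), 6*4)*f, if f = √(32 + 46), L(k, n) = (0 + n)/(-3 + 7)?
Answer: 116 + 6*√78 ≈ 168.99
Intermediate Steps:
L(k, n) = n/4
f = √78 ≈ 8.8318
116 + L(1*((4 + 4) - 5), 6*4)*f = 116 + ((6*4)/4)*√78 = 116 + ((¼)*24)*√78 = 116 + 6*√78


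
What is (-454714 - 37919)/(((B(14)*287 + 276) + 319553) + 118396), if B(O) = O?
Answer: -492633/442243 ≈ -1.1139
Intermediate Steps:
(-454714 - 37919)/(((B(14)*287 + 276) + 319553) + 118396) = (-454714 - 37919)/(((14*287 + 276) + 319553) + 118396) = -492633/(((4018 + 276) + 319553) + 118396) = -492633/((4294 + 319553) + 118396) = -492633/(323847 + 118396) = -492633/442243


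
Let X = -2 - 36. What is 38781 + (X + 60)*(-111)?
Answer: 36339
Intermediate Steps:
X = -38
38781 + (X + 60)*(-111) = 38781 + (-38 + 60)*(-111) = 38781 + 22*(-111) = 38781 - 2442 = 36339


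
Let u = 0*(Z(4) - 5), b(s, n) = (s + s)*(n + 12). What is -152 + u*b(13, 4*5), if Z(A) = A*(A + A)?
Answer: -152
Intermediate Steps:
b(s, n) = 2*s*(12 + n) (b(s, n) = (2*s)*(12 + n) = 2*s*(12 + n))
Z(A) = 2*A**2 (Z(A) = A*(2*A) = 2*A**2)
u = 0 (u = 0*(2*4**2 - 5) = 0*(2*16 - 5) = 0*(32 - 5) = 0*27 = 0)
-152 + u*b(13, 4*5) = -152 + 0*(2*13*(12 + 4*5)) = -152 + 0*(2*13*(12 + 20)) = -152 + 0*(2*13*32) = -152 + 0*832 = -152 + 0 = -152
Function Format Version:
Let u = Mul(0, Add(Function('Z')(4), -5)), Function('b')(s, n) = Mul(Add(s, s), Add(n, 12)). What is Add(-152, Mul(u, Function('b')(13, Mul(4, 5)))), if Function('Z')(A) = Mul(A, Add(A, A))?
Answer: -152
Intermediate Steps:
Function('b')(s, n) = Mul(2, s, Add(12, n)) (Function('b')(s, n) = Mul(Mul(2, s), Add(12, n)) = Mul(2, s, Add(12, n)))
Function('Z')(A) = Mul(2, Pow(A, 2)) (Function('Z')(A) = Mul(A, Mul(2, A)) = Mul(2, Pow(A, 2)))
u = 0 (u = Mul(0, Add(Mul(2, Pow(4, 2)), -5)) = Mul(0, Add(Mul(2, 16), -5)) = Mul(0, Add(32, -5)) = Mul(0, 27) = 0)
Add(-152, Mul(u, Function('b')(13, Mul(4, 5)))) = Add(-152, Mul(0, Mul(2, 13, Add(12, Mul(4, 5))))) = Add(-152, Mul(0, Mul(2, 13, Add(12, 20)))) = Add(-152, Mul(0, Mul(2, 13, 32))) = Add(-152, Mul(0, 832)) = Add(-152, 0) = -152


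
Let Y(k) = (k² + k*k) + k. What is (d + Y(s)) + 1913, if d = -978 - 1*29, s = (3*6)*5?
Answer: 17196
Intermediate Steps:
s = 90 (s = 18*5 = 90)
d = -1007 (d = -978 - 29 = -1007)
Y(k) = k + 2*k² (Y(k) = (k² + k²) + k = 2*k² + k = k + 2*k²)
(d + Y(s)) + 1913 = (-1007 + 90*(1 + 2*90)) + 1913 = (-1007 + 90*(1 + 180)) + 1913 = (-1007 + 90*181) + 1913 = (-1007 + 16290) + 1913 = 15283 + 1913 = 17196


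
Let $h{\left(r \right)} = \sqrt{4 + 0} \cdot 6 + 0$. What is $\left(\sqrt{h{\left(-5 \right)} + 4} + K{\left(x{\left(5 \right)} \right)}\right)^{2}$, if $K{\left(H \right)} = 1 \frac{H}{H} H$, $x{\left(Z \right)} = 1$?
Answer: $25$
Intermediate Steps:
$K{\left(H \right)} = H$ ($K{\left(H \right)} = 1 \cdot 1 H = 1 H = H$)
$h{\left(r \right)} = 12$ ($h{\left(r \right)} = \sqrt{4} \cdot 6 + 0 = 2 \cdot 6 + 0 = 12 + 0 = 12$)
$\left(\sqrt{h{\left(-5 \right)} + 4} + K{\left(x{\left(5 \right)} \right)}\right)^{2} = \left(\sqrt{12 + 4} + 1\right)^{2} = \left(\sqrt{16} + 1\right)^{2} = \left(4 + 1\right)^{2} = 5^{2} = 25$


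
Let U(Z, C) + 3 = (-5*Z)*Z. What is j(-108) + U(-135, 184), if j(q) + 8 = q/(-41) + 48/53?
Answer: -198030836/2173 ≈ -91133.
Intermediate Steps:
j(q) = -376/53 - q/41 (j(q) = -8 + (q/(-41) + 48/53) = -8 + (q*(-1/41) + 48*(1/53)) = -8 + (-q/41 + 48/53) = -8 + (48/53 - q/41) = -376/53 - q/41)
U(Z, C) = -3 - 5*Z² (U(Z, C) = -3 + (-5*Z)*Z = -3 - 5*Z²)
j(-108) + U(-135, 184) = (-376/53 - 1/41*(-108)) + (-3 - 5*(-135)²) = (-376/53 + 108/41) + (-3 - 5*18225) = -9692/2173 + (-3 - 91125) = -9692/2173 - 91128 = -198030836/2173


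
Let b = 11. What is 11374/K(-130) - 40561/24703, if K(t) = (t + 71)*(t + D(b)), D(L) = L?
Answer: -77691/3539587 ≈ -0.021949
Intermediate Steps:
K(t) = (11 + t)*(71 + t) (K(t) = (t + 71)*(t + 11) = (71 + t)*(11 + t) = (11 + t)*(71 + t))
11374/K(-130) - 40561/24703 = 11374/(781 + (-130)² + 82*(-130)) - 40561/24703 = 11374/(781 + 16900 - 10660) - 40561*1/24703 = 11374/7021 - 40561/24703 = -77691/3539587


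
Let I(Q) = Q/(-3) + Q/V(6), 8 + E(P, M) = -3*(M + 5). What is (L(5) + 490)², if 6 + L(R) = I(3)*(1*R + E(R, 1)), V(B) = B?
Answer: 978121/4 ≈ 2.4453e+5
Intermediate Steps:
E(P, M) = -23 - 3*M (E(P, M) = -8 - 3*(M + 5) = -8 - 3*(5 + M) = -8 + (-15 - 3*M) = -23 - 3*M)
I(Q) = -Q/6 (I(Q) = Q/(-3) + Q/6 = Q*(-⅓) + Q*(⅙) = -Q/3 + Q/6 = -Q/6)
L(R) = 7 - R/2 (L(R) = -6 + (-⅙*3)*(1*R + (-23 - 3*1)) = -6 - (R + (-23 - 3))/2 = -6 - (R - 26)/2 = -6 - (-26 + R)/2 = -6 + (13 - R/2) = 7 - R/2)
(L(5) + 490)² = ((7 - ½*5) + 490)² = ((7 - 5/2) + 490)² = (9/2 + 490)² = (989/2)² = 978121/4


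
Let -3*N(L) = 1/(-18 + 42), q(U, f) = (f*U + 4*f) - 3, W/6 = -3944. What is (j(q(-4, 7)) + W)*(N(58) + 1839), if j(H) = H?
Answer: -1044558823/24 ≈ -4.3523e+7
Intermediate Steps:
W = -23664 (W = 6*(-3944) = -23664)
q(U, f) = -3 + 4*f + U*f (q(U, f) = (U*f + 4*f) - 3 = (4*f + U*f) - 3 = -3 + 4*f + U*f)
N(L) = -1/72 (N(L) = -1/(3*(-18 + 42)) = -1/3/24 = -1/3*1/24 = -1/72)
(j(q(-4, 7)) + W)*(N(58) + 1839) = ((-3 + 4*7 - 4*7) - 23664)*(-1/72 + 1839) = ((-3 + 28 - 28) - 23664)*(132407/72) = (-3 - 23664)*(132407/72) = -23667*132407/72 = -1044558823/24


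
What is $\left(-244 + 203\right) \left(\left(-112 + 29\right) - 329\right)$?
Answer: $16892$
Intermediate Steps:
$\left(-244 + 203\right) \left(\left(-112 + 29\right) - 329\right) = - 41 \left(-83 - 329\right) = \left(-41\right) \left(-412\right) = 16892$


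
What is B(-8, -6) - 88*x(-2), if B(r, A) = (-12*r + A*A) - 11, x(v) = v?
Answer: 297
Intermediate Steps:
B(r, A) = -11 + A² - 12*r (B(r, A) = (-12*r + A²) - 11 = (A² - 12*r) - 11 = -11 + A² - 12*r)
B(-8, -6) - 88*x(-2) = (-11 + (-6)² - 12*(-8)) - 88*(-2) = (-11 + 36 + 96) + 176 = 121 + 176 = 297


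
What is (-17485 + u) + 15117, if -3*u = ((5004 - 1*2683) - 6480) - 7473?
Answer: 4528/3 ≈ 1509.3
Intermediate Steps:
u = 11632/3 (u = -(((5004 - 1*2683) - 6480) - 7473)/3 = -(((5004 - 2683) - 6480) - 7473)/3 = -((2321 - 6480) - 7473)/3 = -(-4159 - 7473)/3 = -1/3*(-11632) = 11632/3 ≈ 3877.3)
(-17485 + u) + 15117 = (-17485 + 11632/3) + 15117 = -40823/3 + 15117 = 4528/3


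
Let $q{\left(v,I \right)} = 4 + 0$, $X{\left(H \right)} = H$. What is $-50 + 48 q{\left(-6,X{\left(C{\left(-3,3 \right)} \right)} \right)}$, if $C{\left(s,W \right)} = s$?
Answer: $142$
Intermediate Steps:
$q{\left(v,I \right)} = 4$
$-50 + 48 q{\left(-6,X{\left(C{\left(-3,3 \right)} \right)} \right)} = -50 + 48 \cdot 4 = -50 + 192 = 142$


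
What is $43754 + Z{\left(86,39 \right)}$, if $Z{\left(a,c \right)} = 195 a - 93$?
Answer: $60431$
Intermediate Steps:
$Z{\left(a,c \right)} = -93 + 195 a$
$43754 + Z{\left(86,39 \right)} = 43754 + \left(-93 + 195 \cdot 86\right) = 43754 + \left(-93 + 16770\right) = 43754 + 16677 = 60431$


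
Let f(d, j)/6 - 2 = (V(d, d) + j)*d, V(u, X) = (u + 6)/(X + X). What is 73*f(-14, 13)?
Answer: -80592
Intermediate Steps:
V(u, X) = (6 + u)/(2*X) (V(u, X) = (6 + u)/((2*X)) = (6 + u)*(1/(2*X)) = (6 + u)/(2*X))
f(d, j) = 12 + 6*d*(j + (6 + d)/(2*d)) (f(d, j) = 12 + 6*(((6 + d)/(2*d) + j)*d) = 12 + 6*((j + (6 + d)/(2*d))*d) = 12 + 6*(d*(j + (6 + d)/(2*d))) = 12 + 6*d*(j + (6 + d)/(2*d)))
73*f(-14, 13) = 73*(30 + 3*(-14) + 6*(-14)*13) = 73*(30 - 42 - 1092) = 73*(-1104) = -80592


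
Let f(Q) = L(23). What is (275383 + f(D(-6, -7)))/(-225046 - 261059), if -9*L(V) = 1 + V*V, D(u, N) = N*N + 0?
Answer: -2477917/4374945 ≈ -0.56639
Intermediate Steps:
D(u, N) = N² (D(u, N) = N² + 0 = N²)
L(V) = -⅑ - V²/9 (L(V) = -(1 + V*V)/9 = -(1 + V²)/9 = -⅑ - V²/9)
f(Q) = -530/9 (f(Q) = -⅑ - ⅑*23² = -⅑ - ⅑*529 = -⅑ - 529/9 = -530/9)
(275383 + f(D(-6, -7)))/(-225046 - 261059) = (275383 - 530/9)/(-225046 - 261059) = (2477917/9)/(-486105) = (2477917/9)*(-1/486105) = -2477917/4374945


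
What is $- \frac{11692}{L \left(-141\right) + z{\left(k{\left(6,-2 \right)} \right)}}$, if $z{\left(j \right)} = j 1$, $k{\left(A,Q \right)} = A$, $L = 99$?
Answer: $\frac{11692}{13953} \approx 0.83796$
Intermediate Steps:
$z{\left(j \right)} = j$
$- \frac{11692}{L \left(-141\right) + z{\left(k{\left(6,-2 \right)} \right)}} = - \frac{11692}{99 \left(-141\right) + 6} = - \frac{11692}{-13959 + 6} = - \frac{11692}{-13953} = \left(-11692\right) \left(- \frac{1}{13953}\right) = \frac{11692}{13953}$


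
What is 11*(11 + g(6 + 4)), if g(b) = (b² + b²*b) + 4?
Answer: 12265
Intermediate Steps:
g(b) = 4 + b² + b³ (g(b) = (b² + b³) + 4 = 4 + b² + b³)
11*(11 + g(6 + 4)) = 11*(11 + (4 + (6 + 4)² + (6 + 4)³)) = 11*(11 + (4 + 10² + 10³)) = 11*(11 + (4 + 100 + 1000)) = 11*(11 + 1104) = 11*1115 = 12265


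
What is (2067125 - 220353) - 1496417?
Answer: 350355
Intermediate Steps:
(2067125 - 220353) - 1496417 = 1846772 - 1496417 = 350355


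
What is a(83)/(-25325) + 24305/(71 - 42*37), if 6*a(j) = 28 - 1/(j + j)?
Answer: -204356306667/12468915700 ≈ -16.389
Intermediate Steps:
a(j) = 14/3 - 1/(12*j) (a(j) = (28 - 1/(j + j))/6 = (28 - 1/(2*j))/6 = 14/3 - 1/(12*j))
a(83)/(-25325) + 24305/(71 - 42*37) = ((1/12)*(-1 + 56*83)/83)/(-25325) + 24305/(71 - 42*37) = ((1/12)*(1/83)*(-1 + 4648))*(-1/25325) + 24305/(71 - 1554) = ((1/12)*(1/83)*4647)*(-1/25325) + 24305/(-1483) = (1549/332)*(-1/25325) + 24305*(-1/1483) = -1549/8407900 - 24305/1483 = -204356306667/12468915700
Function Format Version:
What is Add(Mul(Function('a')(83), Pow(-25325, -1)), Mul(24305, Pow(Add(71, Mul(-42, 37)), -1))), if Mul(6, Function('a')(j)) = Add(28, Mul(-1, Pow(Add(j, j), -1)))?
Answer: Rational(-204356306667, 12468915700) ≈ -16.389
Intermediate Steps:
Function('a')(j) = Add(Rational(14, 3), Mul(Rational(-1, 12), Pow(j, -1))) (Function('a')(j) = Mul(Rational(1, 6), Add(28, Mul(-1, Pow(Add(j, j), -1)))) = Mul(Rational(1, 6), Add(28, Mul(-1, Pow(Mul(2, j), -1)))) = Mul(Rational(1, 6), Add(28, Mul(-1, Mul(Rational(1, 2), Pow(j, -1))))) = Mul(Rational(1, 6), Add(28, Mul(Rational(-1, 2), Pow(j, -1)))) = Add(Rational(14, 3), Mul(Rational(-1, 12), Pow(j, -1))))
Add(Mul(Function('a')(83), Pow(-25325, -1)), Mul(24305, Pow(Add(71, Mul(-42, 37)), -1))) = Add(Mul(Mul(Rational(1, 12), Pow(83, -1), Add(-1, Mul(56, 83))), Pow(-25325, -1)), Mul(24305, Pow(Add(71, Mul(-42, 37)), -1))) = Add(Mul(Mul(Rational(1, 12), Rational(1, 83), Add(-1, 4648)), Rational(-1, 25325)), Mul(24305, Pow(Add(71, -1554), -1))) = Add(Mul(Mul(Rational(1, 12), Rational(1, 83), 4647), Rational(-1, 25325)), Mul(24305, Pow(-1483, -1))) = Add(Mul(Rational(1549, 332), Rational(-1, 25325)), Mul(24305, Rational(-1, 1483))) = Add(Rational(-1549, 8407900), Rational(-24305, 1483)) = Rational(-204356306667, 12468915700)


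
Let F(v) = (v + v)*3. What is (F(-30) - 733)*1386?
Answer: -1265418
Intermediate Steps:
F(v) = 6*v (F(v) = (2*v)*3 = 6*v)
(F(-30) - 733)*1386 = (6*(-30) - 733)*1386 = (-180 - 733)*1386 = -913*1386 = -1265418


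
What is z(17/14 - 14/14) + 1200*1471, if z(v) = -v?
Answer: 24712797/14 ≈ 1.7652e+6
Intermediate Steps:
z(17/14 - 14/14) + 1200*1471 = -(17/14 - 14/14) + 1200*1471 = -(17*(1/14) - 14*1/14) + 1765200 = -(17/14 - 1) + 1765200 = -1*3/14 + 1765200 = -3/14 + 1765200 = 24712797/14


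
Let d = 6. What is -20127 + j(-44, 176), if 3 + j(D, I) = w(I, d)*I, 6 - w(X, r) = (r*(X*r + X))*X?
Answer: -228993666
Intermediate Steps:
w(X, r) = 6 - X*r*(X + X*r) (w(X, r) = 6 - r*(X*r + X)*X = 6 - r*(X + X*r)*X = 6 - X*r*(X + X*r))
j(D, I) = -3 + I*(6 - 42*I²) (j(D, I) = -3 + (6 - 1*6*I² - 1*I²*6²)*I = -3 + (6 - 6*I² - 1*I²*36)*I = -3 + (6 - 6*I² - 36*I²)*I = -3 + (6 - 42*I²)*I = -3 + I*(6 - 42*I²))
-20127 + j(-44, 176) = -20127 + (-3 - 42*176³ + 6*176) = -20127 + (-3 - 42*5451776 + 1056) = -20127 + (-3 - 228974592 + 1056) = -20127 - 228973539 = -228993666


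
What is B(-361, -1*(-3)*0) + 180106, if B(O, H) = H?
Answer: 180106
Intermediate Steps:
B(-361, -1*(-3)*0) + 180106 = -1*(-3)*0 + 180106 = 3*0 + 180106 = 0 + 180106 = 180106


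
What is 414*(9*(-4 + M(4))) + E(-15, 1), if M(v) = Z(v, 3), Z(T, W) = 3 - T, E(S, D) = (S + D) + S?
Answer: -18659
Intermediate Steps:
E(S, D) = D + 2*S (E(S, D) = (D + S) + S = D + 2*S)
M(v) = 3 - v
414*(9*(-4 + M(4))) + E(-15, 1) = 414*(9*(-4 + (3 - 1*4))) + (1 + 2*(-15)) = 414*(9*(-4 + (3 - 4))) + (1 - 30) = 414*(9*(-4 - 1)) - 29 = 414*(9*(-5)) - 29 = 414*(-45) - 29 = -18630 - 29 = -18659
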